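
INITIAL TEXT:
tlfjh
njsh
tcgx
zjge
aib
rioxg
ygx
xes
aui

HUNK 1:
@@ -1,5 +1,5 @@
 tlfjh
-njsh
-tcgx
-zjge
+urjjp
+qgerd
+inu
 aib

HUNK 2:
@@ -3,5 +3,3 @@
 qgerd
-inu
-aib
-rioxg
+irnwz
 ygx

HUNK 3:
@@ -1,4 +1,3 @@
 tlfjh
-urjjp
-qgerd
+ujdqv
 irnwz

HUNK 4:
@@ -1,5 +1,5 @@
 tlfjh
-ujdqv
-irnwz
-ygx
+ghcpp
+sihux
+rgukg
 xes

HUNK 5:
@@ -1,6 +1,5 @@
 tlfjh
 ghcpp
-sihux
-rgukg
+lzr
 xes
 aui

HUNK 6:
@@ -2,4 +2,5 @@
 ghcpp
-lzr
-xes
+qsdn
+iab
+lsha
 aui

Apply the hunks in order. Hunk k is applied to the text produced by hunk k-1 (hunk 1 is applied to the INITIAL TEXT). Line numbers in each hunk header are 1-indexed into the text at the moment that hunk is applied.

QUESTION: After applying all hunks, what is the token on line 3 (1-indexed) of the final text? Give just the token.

Answer: qsdn

Derivation:
Hunk 1: at line 1 remove [njsh,tcgx,zjge] add [urjjp,qgerd,inu] -> 9 lines: tlfjh urjjp qgerd inu aib rioxg ygx xes aui
Hunk 2: at line 3 remove [inu,aib,rioxg] add [irnwz] -> 7 lines: tlfjh urjjp qgerd irnwz ygx xes aui
Hunk 3: at line 1 remove [urjjp,qgerd] add [ujdqv] -> 6 lines: tlfjh ujdqv irnwz ygx xes aui
Hunk 4: at line 1 remove [ujdqv,irnwz,ygx] add [ghcpp,sihux,rgukg] -> 6 lines: tlfjh ghcpp sihux rgukg xes aui
Hunk 5: at line 1 remove [sihux,rgukg] add [lzr] -> 5 lines: tlfjh ghcpp lzr xes aui
Hunk 6: at line 2 remove [lzr,xes] add [qsdn,iab,lsha] -> 6 lines: tlfjh ghcpp qsdn iab lsha aui
Final line 3: qsdn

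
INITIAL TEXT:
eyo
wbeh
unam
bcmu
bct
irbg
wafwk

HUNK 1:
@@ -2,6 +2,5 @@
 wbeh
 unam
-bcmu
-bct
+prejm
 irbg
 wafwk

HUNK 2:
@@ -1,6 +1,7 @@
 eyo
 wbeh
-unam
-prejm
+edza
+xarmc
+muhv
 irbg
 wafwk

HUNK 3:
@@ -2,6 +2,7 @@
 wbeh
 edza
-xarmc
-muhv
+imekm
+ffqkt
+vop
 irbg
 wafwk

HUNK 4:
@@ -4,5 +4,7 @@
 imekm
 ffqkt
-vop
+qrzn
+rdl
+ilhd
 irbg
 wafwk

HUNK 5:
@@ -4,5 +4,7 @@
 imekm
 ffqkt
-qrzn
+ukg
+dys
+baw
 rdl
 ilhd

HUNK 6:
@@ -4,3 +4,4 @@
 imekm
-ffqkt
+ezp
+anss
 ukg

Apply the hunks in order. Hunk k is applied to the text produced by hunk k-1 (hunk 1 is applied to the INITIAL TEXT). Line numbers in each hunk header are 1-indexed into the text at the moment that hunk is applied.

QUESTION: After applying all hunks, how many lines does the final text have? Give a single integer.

Hunk 1: at line 2 remove [bcmu,bct] add [prejm] -> 6 lines: eyo wbeh unam prejm irbg wafwk
Hunk 2: at line 1 remove [unam,prejm] add [edza,xarmc,muhv] -> 7 lines: eyo wbeh edza xarmc muhv irbg wafwk
Hunk 3: at line 2 remove [xarmc,muhv] add [imekm,ffqkt,vop] -> 8 lines: eyo wbeh edza imekm ffqkt vop irbg wafwk
Hunk 4: at line 4 remove [vop] add [qrzn,rdl,ilhd] -> 10 lines: eyo wbeh edza imekm ffqkt qrzn rdl ilhd irbg wafwk
Hunk 5: at line 4 remove [qrzn] add [ukg,dys,baw] -> 12 lines: eyo wbeh edza imekm ffqkt ukg dys baw rdl ilhd irbg wafwk
Hunk 6: at line 4 remove [ffqkt] add [ezp,anss] -> 13 lines: eyo wbeh edza imekm ezp anss ukg dys baw rdl ilhd irbg wafwk
Final line count: 13

Answer: 13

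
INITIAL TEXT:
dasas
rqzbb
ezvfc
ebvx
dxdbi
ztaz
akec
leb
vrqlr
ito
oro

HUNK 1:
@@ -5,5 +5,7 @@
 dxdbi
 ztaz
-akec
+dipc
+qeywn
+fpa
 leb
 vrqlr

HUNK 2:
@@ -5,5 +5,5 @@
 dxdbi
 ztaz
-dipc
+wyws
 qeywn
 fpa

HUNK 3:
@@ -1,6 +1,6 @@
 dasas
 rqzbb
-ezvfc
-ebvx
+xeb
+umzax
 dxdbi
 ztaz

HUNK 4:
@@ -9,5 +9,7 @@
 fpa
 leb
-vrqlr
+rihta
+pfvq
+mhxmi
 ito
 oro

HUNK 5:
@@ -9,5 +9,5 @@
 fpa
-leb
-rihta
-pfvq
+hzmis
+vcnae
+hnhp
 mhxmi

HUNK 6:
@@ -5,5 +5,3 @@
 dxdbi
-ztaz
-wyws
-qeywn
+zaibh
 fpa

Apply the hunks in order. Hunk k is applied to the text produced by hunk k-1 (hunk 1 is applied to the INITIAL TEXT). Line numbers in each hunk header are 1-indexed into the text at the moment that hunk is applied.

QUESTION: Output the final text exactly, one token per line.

Hunk 1: at line 5 remove [akec] add [dipc,qeywn,fpa] -> 13 lines: dasas rqzbb ezvfc ebvx dxdbi ztaz dipc qeywn fpa leb vrqlr ito oro
Hunk 2: at line 5 remove [dipc] add [wyws] -> 13 lines: dasas rqzbb ezvfc ebvx dxdbi ztaz wyws qeywn fpa leb vrqlr ito oro
Hunk 3: at line 1 remove [ezvfc,ebvx] add [xeb,umzax] -> 13 lines: dasas rqzbb xeb umzax dxdbi ztaz wyws qeywn fpa leb vrqlr ito oro
Hunk 4: at line 9 remove [vrqlr] add [rihta,pfvq,mhxmi] -> 15 lines: dasas rqzbb xeb umzax dxdbi ztaz wyws qeywn fpa leb rihta pfvq mhxmi ito oro
Hunk 5: at line 9 remove [leb,rihta,pfvq] add [hzmis,vcnae,hnhp] -> 15 lines: dasas rqzbb xeb umzax dxdbi ztaz wyws qeywn fpa hzmis vcnae hnhp mhxmi ito oro
Hunk 6: at line 5 remove [ztaz,wyws,qeywn] add [zaibh] -> 13 lines: dasas rqzbb xeb umzax dxdbi zaibh fpa hzmis vcnae hnhp mhxmi ito oro

Answer: dasas
rqzbb
xeb
umzax
dxdbi
zaibh
fpa
hzmis
vcnae
hnhp
mhxmi
ito
oro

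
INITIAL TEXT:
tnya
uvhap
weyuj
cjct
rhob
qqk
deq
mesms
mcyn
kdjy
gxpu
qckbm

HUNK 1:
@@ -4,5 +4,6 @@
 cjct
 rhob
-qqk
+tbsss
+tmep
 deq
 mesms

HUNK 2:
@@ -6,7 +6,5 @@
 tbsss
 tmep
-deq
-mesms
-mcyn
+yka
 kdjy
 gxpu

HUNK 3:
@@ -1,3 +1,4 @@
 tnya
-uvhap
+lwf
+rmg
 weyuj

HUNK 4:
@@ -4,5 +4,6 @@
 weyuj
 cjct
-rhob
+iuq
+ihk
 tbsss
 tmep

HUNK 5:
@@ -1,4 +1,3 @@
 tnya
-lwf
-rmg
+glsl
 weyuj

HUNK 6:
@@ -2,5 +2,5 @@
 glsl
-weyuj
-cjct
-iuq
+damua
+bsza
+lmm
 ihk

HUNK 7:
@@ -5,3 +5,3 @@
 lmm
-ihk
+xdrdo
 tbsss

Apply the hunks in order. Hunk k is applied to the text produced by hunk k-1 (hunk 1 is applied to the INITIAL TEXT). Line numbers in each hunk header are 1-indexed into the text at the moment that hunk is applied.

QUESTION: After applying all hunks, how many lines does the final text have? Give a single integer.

Hunk 1: at line 4 remove [qqk] add [tbsss,tmep] -> 13 lines: tnya uvhap weyuj cjct rhob tbsss tmep deq mesms mcyn kdjy gxpu qckbm
Hunk 2: at line 6 remove [deq,mesms,mcyn] add [yka] -> 11 lines: tnya uvhap weyuj cjct rhob tbsss tmep yka kdjy gxpu qckbm
Hunk 3: at line 1 remove [uvhap] add [lwf,rmg] -> 12 lines: tnya lwf rmg weyuj cjct rhob tbsss tmep yka kdjy gxpu qckbm
Hunk 4: at line 4 remove [rhob] add [iuq,ihk] -> 13 lines: tnya lwf rmg weyuj cjct iuq ihk tbsss tmep yka kdjy gxpu qckbm
Hunk 5: at line 1 remove [lwf,rmg] add [glsl] -> 12 lines: tnya glsl weyuj cjct iuq ihk tbsss tmep yka kdjy gxpu qckbm
Hunk 6: at line 2 remove [weyuj,cjct,iuq] add [damua,bsza,lmm] -> 12 lines: tnya glsl damua bsza lmm ihk tbsss tmep yka kdjy gxpu qckbm
Hunk 7: at line 5 remove [ihk] add [xdrdo] -> 12 lines: tnya glsl damua bsza lmm xdrdo tbsss tmep yka kdjy gxpu qckbm
Final line count: 12

Answer: 12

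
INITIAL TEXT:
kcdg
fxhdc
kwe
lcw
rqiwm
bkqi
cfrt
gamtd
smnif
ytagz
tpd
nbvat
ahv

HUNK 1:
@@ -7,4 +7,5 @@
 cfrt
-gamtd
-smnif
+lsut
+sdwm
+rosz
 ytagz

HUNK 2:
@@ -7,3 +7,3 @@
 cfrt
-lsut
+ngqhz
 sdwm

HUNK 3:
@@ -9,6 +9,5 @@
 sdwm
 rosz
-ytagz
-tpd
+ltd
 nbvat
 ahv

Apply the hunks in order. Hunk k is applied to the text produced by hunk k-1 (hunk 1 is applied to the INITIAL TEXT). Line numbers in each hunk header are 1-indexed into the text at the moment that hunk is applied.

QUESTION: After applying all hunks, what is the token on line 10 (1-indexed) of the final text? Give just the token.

Hunk 1: at line 7 remove [gamtd,smnif] add [lsut,sdwm,rosz] -> 14 lines: kcdg fxhdc kwe lcw rqiwm bkqi cfrt lsut sdwm rosz ytagz tpd nbvat ahv
Hunk 2: at line 7 remove [lsut] add [ngqhz] -> 14 lines: kcdg fxhdc kwe lcw rqiwm bkqi cfrt ngqhz sdwm rosz ytagz tpd nbvat ahv
Hunk 3: at line 9 remove [ytagz,tpd] add [ltd] -> 13 lines: kcdg fxhdc kwe lcw rqiwm bkqi cfrt ngqhz sdwm rosz ltd nbvat ahv
Final line 10: rosz

Answer: rosz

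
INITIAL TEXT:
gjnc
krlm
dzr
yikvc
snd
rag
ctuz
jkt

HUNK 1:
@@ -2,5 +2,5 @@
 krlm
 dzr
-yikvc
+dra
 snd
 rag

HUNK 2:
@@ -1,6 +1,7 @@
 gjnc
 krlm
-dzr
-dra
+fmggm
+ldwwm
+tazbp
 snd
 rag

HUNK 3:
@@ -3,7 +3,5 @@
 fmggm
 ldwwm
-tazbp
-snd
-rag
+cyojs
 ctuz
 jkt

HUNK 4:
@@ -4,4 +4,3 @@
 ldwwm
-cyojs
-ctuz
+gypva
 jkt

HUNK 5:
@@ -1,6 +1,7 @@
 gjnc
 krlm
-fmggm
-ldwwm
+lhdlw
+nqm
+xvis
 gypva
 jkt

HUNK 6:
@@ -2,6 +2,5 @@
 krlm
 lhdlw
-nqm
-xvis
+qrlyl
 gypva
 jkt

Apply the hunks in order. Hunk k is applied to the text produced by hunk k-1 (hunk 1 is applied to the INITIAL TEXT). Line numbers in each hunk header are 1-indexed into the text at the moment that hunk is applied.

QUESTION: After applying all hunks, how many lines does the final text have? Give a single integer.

Answer: 6

Derivation:
Hunk 1: at line 2 remove [yikvc] add [dra] -> 8 lines: gjnc krlm dzr dra snd rag ctuz jkt
Hunk 2: at line 1 remove [dzr,dra] add [fmggm,ldwwm,tazbp] -> 9 lines: gjnc krlm fmggm ldwwm tazbp snd rag ctuz jkt
Hunk 3: at line 3 remove [tazbp,snd,rag] add [cyojs] -> 7 lines: gjnc krlm fmggm ldwwm cyojs ctuz jkt
Hunk 4: at line 4 remove [cyojs,ctuz] add [gypva] -> 6 lines: gjnc krlm fmggm ldwwm gypva jkt
Hunk 5: at line 1 remove [fmggm,ldwwm] add [lhdlw,nqm,xvis] -> 7 lines: gjnc krlm lhdlw nqm xvis gypva jkt
Hunk 6: at line 2 remove [nqm,xvis] add [qrlyl] -> 6 lines: gjnc krlm lhdlw qrlyl gypva jkt
Final line count: 6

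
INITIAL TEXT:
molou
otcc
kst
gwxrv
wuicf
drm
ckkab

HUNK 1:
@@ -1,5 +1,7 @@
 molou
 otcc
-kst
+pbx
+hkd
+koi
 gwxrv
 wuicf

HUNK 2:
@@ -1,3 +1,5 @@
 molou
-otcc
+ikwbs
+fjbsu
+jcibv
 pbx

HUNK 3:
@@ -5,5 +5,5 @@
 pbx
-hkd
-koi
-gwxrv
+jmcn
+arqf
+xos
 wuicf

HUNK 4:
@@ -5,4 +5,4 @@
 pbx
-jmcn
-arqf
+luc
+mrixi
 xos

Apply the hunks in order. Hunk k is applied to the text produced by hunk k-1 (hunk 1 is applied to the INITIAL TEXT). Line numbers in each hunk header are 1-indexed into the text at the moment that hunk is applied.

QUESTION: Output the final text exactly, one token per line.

Answer: molou
ikwbs
fjbsu
jcibv
pbx
luc
mrixi
xos
wuicf
drm
ckkab

Derivation:
Hunk 1: at line 1 remove [kst] add [pbx,hkd,koi] -> 9 lines: molou otcc pbx hkd koi gwxrv wuicf drm ckkab
Hunk 2: at line 1 remove [otcc] add [ikwbs,fjbsu,jcibv] -> 11 lines: molou ikwbs fjbsu jcibv pbx hkd koi gwxrv wuicf drm ckkab
Hunk 3: at line 5 remove [hkd,koi,gwxrv] add [jmcn,arqf,xos] -> 11 lines: molou ikwbs fjbsu jcibv pbx jmcn arqf xos wuicf drm ckkab
Hunk 4: at line 5 remove [jmcn,arqf] add [luc,mrixi] -> 11 lines: molou ikwbs fjbsu jcibv pbx luc mrixi xos wuicf drm ckkab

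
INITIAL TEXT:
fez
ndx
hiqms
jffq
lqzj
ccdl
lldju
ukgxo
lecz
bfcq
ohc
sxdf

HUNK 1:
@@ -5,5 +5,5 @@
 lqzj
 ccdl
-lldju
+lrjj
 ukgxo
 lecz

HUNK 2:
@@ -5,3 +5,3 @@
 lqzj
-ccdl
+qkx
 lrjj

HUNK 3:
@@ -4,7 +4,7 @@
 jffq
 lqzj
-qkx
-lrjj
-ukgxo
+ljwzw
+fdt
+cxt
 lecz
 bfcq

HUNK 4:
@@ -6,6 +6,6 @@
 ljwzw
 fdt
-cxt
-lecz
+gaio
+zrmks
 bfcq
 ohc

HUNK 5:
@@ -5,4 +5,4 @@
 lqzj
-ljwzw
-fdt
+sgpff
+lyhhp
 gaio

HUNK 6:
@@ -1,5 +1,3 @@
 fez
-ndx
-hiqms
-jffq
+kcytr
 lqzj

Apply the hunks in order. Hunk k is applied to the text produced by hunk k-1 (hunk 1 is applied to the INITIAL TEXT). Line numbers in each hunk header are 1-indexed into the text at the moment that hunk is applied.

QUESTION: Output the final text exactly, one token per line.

Hunk 1: at line 5 remove [lldju] add [lrjj] -> 12 lines: fez ndx hiqms jffq lqzj ccdl lrjj ukgxo lecz bfcq ohc sxdf
Hunk 2: at line 5 remove [ccdl] add [qkx] -> 12 lines: fez ndx hiqms jffq lqzj qkx lrjj ukgxo lecz bfcq ohc sxdf
Hunk 3: at line 4 remove [qkx,lrjj,ukgxo] add [ljwzw,fdt,cxt] -> 12 lines: fez ndx hiqms jffq lqzj ljwzw fdt cxt lecz bfcq ohc sxdf
Hunk 4: at line 6 remove [cxt,lecz] add [gaio,zrmks] -> 12 lines: fez ndx hiqms jffq lqzj ljwzw fdt gaio zrmks bfcq ohc sxdf
Hunk 5: at line 5 remove [ljwzw,fdt] add [sgpff,lyhhp] -> 12 lines: fez ndx hiqms jffq lqzj sgpff lyhhp gaio zrmks bfcq ohc sxdf
Hunk 6: at line 1 remove [ndx,hiqms,jffq] add [kcytr] -> 10 lines: fez kcytr lqzj sgpff lyhhp gaio zrmks bfcq ohc sxdf

Answer: fez
kcytr
lqzj
sgpff
lyhhp
gaio
zrmks
bfcq
ohc
sxdf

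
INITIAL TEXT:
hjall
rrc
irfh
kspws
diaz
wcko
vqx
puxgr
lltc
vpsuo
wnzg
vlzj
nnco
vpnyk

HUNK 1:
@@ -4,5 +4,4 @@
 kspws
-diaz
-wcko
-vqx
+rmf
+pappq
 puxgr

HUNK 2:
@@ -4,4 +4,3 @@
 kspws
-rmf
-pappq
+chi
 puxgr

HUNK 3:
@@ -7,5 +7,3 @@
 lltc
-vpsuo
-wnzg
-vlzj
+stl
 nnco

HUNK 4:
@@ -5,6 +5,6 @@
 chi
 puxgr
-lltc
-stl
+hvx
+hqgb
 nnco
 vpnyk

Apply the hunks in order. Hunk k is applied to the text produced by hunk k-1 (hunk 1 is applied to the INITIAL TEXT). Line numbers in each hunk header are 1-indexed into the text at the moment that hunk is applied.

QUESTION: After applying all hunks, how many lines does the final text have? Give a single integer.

Answer: 10

Derivation:
Hunk 1: at line 4 remove [diaz,wcko,vqx] add [rmf,pappq] -> 13 lines: hjall rrc irfh kspws rmf pappq puxgr lltc vpsuo wnzg vlzj nnco vpnyk
Hunk 2: at line 4 remove [rmf,pappq] add [chi] -> 12 lines: hjall rrc irfh kspws chi puxgr lltc vpsuo wnzg vlzj nnco vpnyk
Hunk 3: at line 7 remove [vpsuo,wnzg,vlzj] add [stl] -> 10 lines: hjall rrc irfh kspws chi puxgr lltc stl nnco vpnyk
Hunk 4: at line 5 remove [lltc,stl] add [hvx,hqgb] -> 10 lines: hjall rrc irfh kspws chi puxgr hvx hqgb nnco vpnyk
Final line count: 10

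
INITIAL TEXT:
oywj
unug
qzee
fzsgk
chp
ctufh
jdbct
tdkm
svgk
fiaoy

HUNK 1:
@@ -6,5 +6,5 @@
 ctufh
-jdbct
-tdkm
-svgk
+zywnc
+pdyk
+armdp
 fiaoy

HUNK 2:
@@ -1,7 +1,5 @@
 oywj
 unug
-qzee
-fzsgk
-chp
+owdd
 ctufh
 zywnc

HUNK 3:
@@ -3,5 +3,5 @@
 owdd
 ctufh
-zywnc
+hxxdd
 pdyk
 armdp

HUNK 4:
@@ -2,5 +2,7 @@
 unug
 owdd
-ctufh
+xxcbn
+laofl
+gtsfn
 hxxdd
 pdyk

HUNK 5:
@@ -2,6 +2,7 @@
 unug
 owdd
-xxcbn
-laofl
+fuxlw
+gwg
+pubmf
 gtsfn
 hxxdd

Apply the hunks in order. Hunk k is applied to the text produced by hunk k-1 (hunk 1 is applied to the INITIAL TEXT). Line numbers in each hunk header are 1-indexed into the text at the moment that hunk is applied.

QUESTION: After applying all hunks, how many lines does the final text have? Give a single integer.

Hunk 1: at line 6 remove [jdbct,tdkm,svgk] add [zywnc,pdyk,armdp] -> 10 lines: oywj unug qzee fzsgk chp ctufh zywnc pdyk armdp fiaoy
Hunk 2: at line 1 remove [qzee,fzsgk,chp] add [owdd] -> 8 lines: oywj unug owdd ctufh zywnc pdyk armdp fiaoy
Hunk 3: at line 3 remove [zywnc] add [hxxdd] -> 8 lines: oywj unug owdd ctufh hxxdd pdyk armdp fiaoy
Hunk 4: at line 2 remove [ctufh] add [xxcbn,laofl,gtsfn] -> 10 lines: oywj unug owdd xxcbn laofl gtsfn hxxdd pdyk armdp fiaoy
Hunk 5: at line 2 remove [xxcbn,laofl] add [fuxlw,gwg,pubmf] -> 11 lines: oywj unug owdd fuxlw gwg pubmf gtsfn hxxdd pdyk armdp fiaoy
Final line count: 11

Answer: 11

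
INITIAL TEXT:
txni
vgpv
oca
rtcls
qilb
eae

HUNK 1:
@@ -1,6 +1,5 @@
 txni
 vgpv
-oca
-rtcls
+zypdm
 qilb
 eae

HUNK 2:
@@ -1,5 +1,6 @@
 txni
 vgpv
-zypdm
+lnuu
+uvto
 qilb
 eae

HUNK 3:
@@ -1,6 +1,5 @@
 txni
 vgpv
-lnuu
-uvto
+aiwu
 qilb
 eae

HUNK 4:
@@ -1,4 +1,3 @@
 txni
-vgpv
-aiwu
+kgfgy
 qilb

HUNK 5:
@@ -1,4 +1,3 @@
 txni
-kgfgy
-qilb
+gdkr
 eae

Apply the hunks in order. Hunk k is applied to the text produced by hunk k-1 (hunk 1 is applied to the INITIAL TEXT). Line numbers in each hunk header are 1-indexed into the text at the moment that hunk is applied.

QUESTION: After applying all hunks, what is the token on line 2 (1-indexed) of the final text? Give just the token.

Hunk 1: at line 1 remove [oca,rtcls] add [zypdm] -> 5 lines: txni vgpv zypdm qilb eae
Hunk 2: at line 1 remove [zypdm] add [lnuu,uvto] -> 6 lines: txni vgpv lnuu uvto qilb eae
Hunk 3: at line 1 remove [lnuu,uvto] add [aiwu] -> 5 lines: txni vgpv aiwu qilb eae
Hunk 4: at line 1 remove [vgpv,aiwu] add [kgfgy] -> 4 lines: txni kgfgy qilb eae
Hunk 5: at line 1 remove [kgfgy,qilb] add [gdkr] -> 3 lines: txni gdkr eae
Final line 2: gdkr

Answer: gdkr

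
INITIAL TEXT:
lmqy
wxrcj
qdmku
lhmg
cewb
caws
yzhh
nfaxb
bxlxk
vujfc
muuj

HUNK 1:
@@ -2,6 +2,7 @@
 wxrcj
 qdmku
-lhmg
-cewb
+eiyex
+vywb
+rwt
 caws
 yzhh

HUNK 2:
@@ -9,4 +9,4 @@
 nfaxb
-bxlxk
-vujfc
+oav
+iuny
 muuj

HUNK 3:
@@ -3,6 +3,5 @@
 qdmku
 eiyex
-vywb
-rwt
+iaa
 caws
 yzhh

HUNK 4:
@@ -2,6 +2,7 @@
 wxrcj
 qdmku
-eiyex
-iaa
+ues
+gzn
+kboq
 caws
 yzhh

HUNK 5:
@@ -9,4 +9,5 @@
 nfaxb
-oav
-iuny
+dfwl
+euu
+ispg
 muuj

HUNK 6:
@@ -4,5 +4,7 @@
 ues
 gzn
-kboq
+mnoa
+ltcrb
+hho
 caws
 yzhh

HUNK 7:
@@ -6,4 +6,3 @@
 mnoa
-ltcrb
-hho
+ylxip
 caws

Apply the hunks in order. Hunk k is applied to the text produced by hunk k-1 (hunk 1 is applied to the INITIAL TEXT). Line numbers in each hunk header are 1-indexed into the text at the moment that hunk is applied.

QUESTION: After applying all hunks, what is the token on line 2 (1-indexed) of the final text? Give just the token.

Hunk 1: at line 2 remove [lhmg,cewb] add [eiyex,vywb,rwt] -> 12 lines: lmqy wxrcj qdmku eiyex vywb rwt caws yzhh nfaxb bxlxk vujfc muuj
Hunk 2: at line 9 remove [bxlxk,vujfc] add [oav,iuny] -> 12 lines: lmqy wxrcj qdmku eiyex vywb rwt caws yzhh nfaxb oav iuny muuj
Hunk 3: at line 3 remove [vywb,rwt] add [iaa] -> 11 lines: lmqy wxrcj qdmku eiyex iaa caws yzhh nfaxb oav iuny muuj
Hunk 4: at line 2 remove [eiyex,iaa] add [ues,gzn,kboq] -> 12 lines: lmqy wxrcj qdmku ues gzn kboq caws yzhh nfaxb oav iuny muuj
Hunk 5: at line 9 remove [oav,iuny] add [dfwl,euu,ispg] -> 13 lines: lmqy wxrcj qdmku ues gzn kboq caws yzhh nfaxb dfwl euu ispg muuj
Hunk 6: at line 4 remove [kboq] add [mnoa,ltcrb,hho] -> 15 lines: lmqy wxrcj qdmku ues gzn mnoa ltcrb hho caws yzhh nfaxb dfwl euu ispg muuj
Hunk 7: at line 6 remove [ltcrb,hho] add [ylxip] -> 14 lines: lmqy wxrcj qdmku ues gzn mnoa ylxip caws yzhh nfaxb dfwl euu ispg muuj
Final line 2: wxrcj

Answer: wxrcj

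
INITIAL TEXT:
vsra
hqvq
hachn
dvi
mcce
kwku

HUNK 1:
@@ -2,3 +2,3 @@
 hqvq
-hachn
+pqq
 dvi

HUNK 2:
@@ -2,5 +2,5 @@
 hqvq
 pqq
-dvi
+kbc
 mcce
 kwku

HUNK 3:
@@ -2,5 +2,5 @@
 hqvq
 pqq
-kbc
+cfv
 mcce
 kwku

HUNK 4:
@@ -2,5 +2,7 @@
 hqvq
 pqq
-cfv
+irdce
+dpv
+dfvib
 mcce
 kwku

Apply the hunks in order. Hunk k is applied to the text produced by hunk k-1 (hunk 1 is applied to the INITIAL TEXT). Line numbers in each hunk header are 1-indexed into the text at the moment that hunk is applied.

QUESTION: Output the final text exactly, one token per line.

Hunk 1: at line 2 remove [hachn] add [pqq] -> 6 lines: vsra hqvq pqq dvi mcce kwku
Hunk 2: at line 2 remove [dvi] add [kbc] -> 6 lines: vsra hqvq pqq kbc mcce kwku
Hunk 3: at line 2 remove [kbc] add [cfv] -> 6 lines: vsra hqvq pqq cfv mcce kwku
Hunk 4: at line 2 remove [cfv] add [irdce,dpv,dfvib] -> 8 lines: vsra hqvq pqq irdce dpv dfvib mcce kwku

Answer: vsra
hqvq
pqq
irdce
dpv
dfvib
mcce
kwku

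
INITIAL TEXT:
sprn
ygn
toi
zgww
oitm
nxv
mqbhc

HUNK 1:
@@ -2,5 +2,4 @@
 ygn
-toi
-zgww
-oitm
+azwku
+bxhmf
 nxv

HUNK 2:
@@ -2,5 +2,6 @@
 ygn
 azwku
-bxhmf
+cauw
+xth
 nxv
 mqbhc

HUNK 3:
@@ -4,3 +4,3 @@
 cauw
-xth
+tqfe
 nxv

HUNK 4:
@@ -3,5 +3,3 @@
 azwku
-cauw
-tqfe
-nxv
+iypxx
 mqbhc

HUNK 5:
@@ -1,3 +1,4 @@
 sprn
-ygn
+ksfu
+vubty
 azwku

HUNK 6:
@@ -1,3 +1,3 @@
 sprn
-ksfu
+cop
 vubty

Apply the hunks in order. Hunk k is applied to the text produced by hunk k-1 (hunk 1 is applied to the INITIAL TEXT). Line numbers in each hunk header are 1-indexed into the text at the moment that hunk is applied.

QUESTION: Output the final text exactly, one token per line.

Answer: sprn
cop
vubty
azwku
iypxx
mqbhc

Derivation:
Hunk 1: at line 2 remove [toi,zgww,oitm] add [azwku,bxhmf] -> 6 lines: sprn ygn azwku bxhmf nxv mqbhc
Hunk 2: at line 2 remove [bxhmf] add [cauw,xth] -> 7 lines: sprn ygn azwku cauw xth nxv mqbhc
Hunk 3: at line 4 remove [xth] add [tqfe] -> 7 lines: sprn ygn azwku cauw tqfe nxv mqbhc
Hunk 4: at line 3 remove [cauw,tqfe,nxv] add [iypxx] -> 5 lines: sprn ygn azwku iypxx mqbhc
Hunk 5: at line 1 remove [ygn] add [ksfu,vubty] -> 6 lines: sprn ksfu vubty azwku iypxx mqbhc
Hunk 6: at line 1 remove [ksfu] add [cop] -> 6 lines: sprn cop vubty azwku iypxx mqbhc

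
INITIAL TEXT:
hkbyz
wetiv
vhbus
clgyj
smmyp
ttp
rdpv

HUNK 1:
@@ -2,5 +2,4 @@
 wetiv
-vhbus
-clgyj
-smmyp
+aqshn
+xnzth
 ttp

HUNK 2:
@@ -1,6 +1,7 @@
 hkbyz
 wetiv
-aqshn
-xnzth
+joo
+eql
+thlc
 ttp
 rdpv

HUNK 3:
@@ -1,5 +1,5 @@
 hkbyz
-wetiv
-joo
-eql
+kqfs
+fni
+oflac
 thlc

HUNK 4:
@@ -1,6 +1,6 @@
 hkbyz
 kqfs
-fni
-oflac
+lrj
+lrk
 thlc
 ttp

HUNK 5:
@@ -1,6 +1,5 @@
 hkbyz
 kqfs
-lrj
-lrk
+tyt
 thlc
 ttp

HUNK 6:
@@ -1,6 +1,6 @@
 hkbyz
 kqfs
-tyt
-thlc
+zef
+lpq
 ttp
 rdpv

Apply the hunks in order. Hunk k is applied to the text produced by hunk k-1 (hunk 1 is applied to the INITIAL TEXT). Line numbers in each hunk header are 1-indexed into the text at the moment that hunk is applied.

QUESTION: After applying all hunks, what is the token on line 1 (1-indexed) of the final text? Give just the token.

Hunk 1: at line 2 remove [vhbus,clgyj,smmyp] add [aqshn,xnzth] -> 6 lines: hkbyz wetiv aqshn xnzth ttp rdpv
Hunk 2: at line 1 remove [aqshn,xnzth] add [joo,eql,thlc] -> 7 lines: hkbyz wetiv joo eql thlc ttp rdpv
Hunk 3: at line 1 remove [wetiv,joo,eql] add [kqfs,fni,oflac] -> 7 lines: hkbyz kqfs fni oflac thlc ttp rdpv
Hunk 4: at line 1 remove [fni,oflac] add [lrj,lrk] -> 7 lines: hkbyz kqfs lrj lrk thlc ttp rdpv
Hunk 5: at line 1 remove [lrj,lrk] add [tyt] -> 6 lines: hkbyz kqfs tyt thlc ttp rdpv
Hunk 6: at line 1 remove [tyt,thlc] add [zef,lpq] -> 6 lines: hkbyz kqfs zef lpq ttp rdpv
Final line 1: hkbyz

Answer: hkbyz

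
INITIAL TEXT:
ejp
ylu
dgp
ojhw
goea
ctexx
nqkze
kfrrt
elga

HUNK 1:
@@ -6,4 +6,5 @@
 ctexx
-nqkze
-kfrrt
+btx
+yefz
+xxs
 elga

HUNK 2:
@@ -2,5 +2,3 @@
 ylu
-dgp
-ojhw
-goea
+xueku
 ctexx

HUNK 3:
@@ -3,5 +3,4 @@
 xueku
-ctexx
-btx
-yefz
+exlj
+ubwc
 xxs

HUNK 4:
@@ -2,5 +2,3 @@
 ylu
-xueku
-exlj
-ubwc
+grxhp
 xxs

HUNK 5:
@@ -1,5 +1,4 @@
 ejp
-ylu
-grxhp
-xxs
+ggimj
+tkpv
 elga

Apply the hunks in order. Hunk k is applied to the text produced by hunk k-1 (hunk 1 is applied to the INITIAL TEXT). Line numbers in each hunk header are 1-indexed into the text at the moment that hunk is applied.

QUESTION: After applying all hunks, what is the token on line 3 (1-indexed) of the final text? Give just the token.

Hunk 1: at line 6 remove [nqkze,kfrrt] add [btx,yefz,xxs] -> 10 lines: ejp ylu dgp ojhw goea ctexx btx yefz xxs elga
Hunk 2: at line 2 remove [dgp,ojhw,goea] add [xueku] -> 8 lines: ejp ylu xueku ctexx btx yefz xxs elga
Hunk 3: at line 3 remove [ctexx,btx,yefz] add [exlj,ubwc] -> 7 lines: ejp ylu xueku exlj ubwc xxs elga
Hunk 4: at line 2 remove [xueku,exlj,ubwc] add [grxhp] -> 5 lines: ejp ylu grxhp xxs elga
Hunk 5: at line 1 remove [ylu,grxhp,xxs] add [ggimj,tkpv] -> 4 lines: ejp ggimj tkpv elga
Final line 3: tkpv

Answer: tkpv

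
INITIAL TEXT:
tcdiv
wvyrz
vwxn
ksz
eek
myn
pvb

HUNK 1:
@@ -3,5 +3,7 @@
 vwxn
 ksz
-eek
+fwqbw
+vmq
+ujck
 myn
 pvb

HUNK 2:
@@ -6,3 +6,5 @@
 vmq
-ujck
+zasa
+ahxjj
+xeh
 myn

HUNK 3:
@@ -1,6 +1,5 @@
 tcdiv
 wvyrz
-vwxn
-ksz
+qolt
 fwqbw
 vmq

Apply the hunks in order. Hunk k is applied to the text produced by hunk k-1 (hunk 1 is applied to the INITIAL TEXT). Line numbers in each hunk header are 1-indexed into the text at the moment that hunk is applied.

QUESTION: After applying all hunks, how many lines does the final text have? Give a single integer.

Answer: 10

Derivation:
Hunk 1: at line 3 remove [eek] add [fwqbw,vmq,ujck] -> 9 lines: tcdiv wvyrz vwxn ksz fwqbw vmq ujck myn pvb
Hunk 2: at line 6 remove [ujck] add [zasa,ahxjj,xeh] -> 11 lines: tcdiv wvyrz vwxn ksz fwqbw vmq zasa ahxjj xeh myn pvb
Hunk 3: at line 1 remove [vwxn,ksz] add [qolt] -> 10 lines: tcdiv wvyrz qolt fwqbw vmq zasa ahxjj xeh myn pvb
Final line count: 10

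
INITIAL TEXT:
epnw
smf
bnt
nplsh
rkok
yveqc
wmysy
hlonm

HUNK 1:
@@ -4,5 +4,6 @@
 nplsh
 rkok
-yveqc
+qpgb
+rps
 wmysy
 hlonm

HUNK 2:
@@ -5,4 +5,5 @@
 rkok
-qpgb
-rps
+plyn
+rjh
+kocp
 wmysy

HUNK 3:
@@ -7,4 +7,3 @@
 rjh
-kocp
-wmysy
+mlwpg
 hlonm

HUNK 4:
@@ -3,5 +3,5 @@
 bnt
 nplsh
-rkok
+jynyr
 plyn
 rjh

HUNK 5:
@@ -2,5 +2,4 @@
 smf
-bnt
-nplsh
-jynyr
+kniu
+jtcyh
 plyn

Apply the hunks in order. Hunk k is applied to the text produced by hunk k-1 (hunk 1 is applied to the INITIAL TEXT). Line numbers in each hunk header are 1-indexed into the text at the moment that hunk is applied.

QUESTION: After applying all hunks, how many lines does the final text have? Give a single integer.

Answer: 8

Derivation:
Hunk 1: at line 4 remove [yveqc] add [qpgb,rps] -> 9 lines: epnw smf bnt nplsh rkok qpgb rps wmysy hlonm
Hunk 2: at line 5 remove [qpgb,rps] add [plyn,rjh,kocp] -> 10 lines: epnw smf bnt nplsh rkok plyn rjh kocp wmysy hlonm
Hunk 3: at line 7 remove [kocp,wmysy] add [mlwpg] -> 9 lines: epnw smf bnt nplsh rkok plyn rjh mlwpg hlonm
Hunk 4: at line 3 remove [rkok] add [jynyr] -> 9 lines: epnw smf bnt nplsh jynyr plyn rjh mlwpg hlonm
Hunk 5: at line 2 remove [bnt,nplsh,jynyr] add [kniu,jtcyh] -> 8 lines: epnw smf kniu jtcyh plyn rjh mlwpg hlonm
Final line count: 8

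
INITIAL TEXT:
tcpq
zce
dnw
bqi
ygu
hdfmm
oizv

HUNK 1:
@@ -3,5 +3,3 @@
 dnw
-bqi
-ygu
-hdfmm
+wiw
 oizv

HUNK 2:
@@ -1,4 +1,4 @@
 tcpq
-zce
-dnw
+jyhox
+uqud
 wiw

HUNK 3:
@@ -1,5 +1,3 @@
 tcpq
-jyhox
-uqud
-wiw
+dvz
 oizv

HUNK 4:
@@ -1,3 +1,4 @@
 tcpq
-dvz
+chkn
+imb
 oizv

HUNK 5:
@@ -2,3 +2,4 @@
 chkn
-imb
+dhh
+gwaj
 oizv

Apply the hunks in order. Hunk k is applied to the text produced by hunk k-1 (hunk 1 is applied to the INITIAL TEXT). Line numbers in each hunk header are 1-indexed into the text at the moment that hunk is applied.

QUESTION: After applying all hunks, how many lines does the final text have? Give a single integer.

Answer: 5

Derivation:
Hunk 1: at line 3 remove [bqi,ygu,hdfmm] add [wiw] -> 5 lines: tcpq zce dnw wiw oizv
Hunk 2: at line 1 remove [zce,dnw] add [jyhox,uqud] -> 5 lines: tcpq jyhox uqud wiw oizv
Hunk 3: at line 1 remove [jyhox,uqud,wiw] add [dvz] -> 3 lines: tcpq dvz oizv
Hunk 4: at line 1 remove [dvz] add [chkn,imb] -> 4 lines: tcpq chkn imb oizv
Hunk 5: at line 2 remove [imb] add [dhh,gwaj] -> 5 lines: tcpq chkn dhh gwaj oizv
Final line count: 5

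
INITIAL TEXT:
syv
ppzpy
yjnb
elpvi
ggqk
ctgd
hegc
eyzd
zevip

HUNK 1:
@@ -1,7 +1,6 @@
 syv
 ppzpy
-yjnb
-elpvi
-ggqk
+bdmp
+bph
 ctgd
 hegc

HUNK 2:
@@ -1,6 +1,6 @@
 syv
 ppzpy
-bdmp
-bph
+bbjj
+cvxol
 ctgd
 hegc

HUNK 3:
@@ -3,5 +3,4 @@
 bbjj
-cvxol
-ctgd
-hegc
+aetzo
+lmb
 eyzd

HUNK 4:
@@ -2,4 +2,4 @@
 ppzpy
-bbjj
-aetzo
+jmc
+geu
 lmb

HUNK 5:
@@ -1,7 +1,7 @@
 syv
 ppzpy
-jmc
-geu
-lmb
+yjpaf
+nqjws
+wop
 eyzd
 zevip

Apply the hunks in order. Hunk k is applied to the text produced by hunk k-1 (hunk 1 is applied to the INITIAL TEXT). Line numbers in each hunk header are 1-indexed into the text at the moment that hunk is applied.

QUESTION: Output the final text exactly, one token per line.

Answer: syv
ppzpy
yjpaf
nqjws
wop
eyzd
zevip

Derivation:
Hunk 1: at line 1 remove [yjnb,elpvi,ggqk] add [bdmp,bph] -> 8 lines: syv ppzpy bdmp bph ctgd hegc eyzd zevip
Hunk 2: at line 1 remove [bdmp,bph] add [bbjj,cvxol] -> 8 lines: syv ppzpy bbjj cvxol ctgd hegc eyzd zevip
Hunk 3: at line 3 remove [cvxol,ctgd,hegc] add [aetzo,lmb] -> 7 lines: syv ppzpy bbjj aetzo lmb eyzd zevip
Hunk 4: at line 2 remove [bbjj,aetzo] add [jmc,geu] -> 7 lines: syv ppzpy jmc geu lmb eyzd zevip
Hunk 5: at line 1 remove [jmc,geu,lmb] add [yjpaf,nqjws,wop] -> 7 lines: syv ppzpy yjpaf nqjws wop eyzd zevip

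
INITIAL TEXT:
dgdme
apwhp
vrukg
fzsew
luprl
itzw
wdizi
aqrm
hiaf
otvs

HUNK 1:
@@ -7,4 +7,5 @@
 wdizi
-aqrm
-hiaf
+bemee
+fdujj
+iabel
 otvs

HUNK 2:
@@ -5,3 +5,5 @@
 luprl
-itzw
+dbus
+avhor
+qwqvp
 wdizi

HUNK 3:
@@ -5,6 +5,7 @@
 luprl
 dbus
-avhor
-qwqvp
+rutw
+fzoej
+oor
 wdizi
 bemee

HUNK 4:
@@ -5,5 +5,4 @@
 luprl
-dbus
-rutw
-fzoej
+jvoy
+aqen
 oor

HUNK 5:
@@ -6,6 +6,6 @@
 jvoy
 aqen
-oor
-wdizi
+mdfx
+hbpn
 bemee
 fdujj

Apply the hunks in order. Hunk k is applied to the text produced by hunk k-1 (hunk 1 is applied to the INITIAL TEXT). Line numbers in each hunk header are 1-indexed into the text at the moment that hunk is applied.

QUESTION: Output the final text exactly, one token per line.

Answer: dgdme
apwhp
vrukg
fzsew
luprl
jvoy
aqen
mdfx
hbpn
bemee
fdujj
iabel
otvs

Derivation:
Hunk 1: at line 7 remove [aqrm,hiaf] add [bemee,fdujj,iabel] -> 11 lines: dgdme apwhp vrukg fzsew luprl itzw wdizi bemee fdujj iabel otvs
Hunk 2: at line 5 remove [itzw] add [dbus,avhor,qwqvp] -> 13 lines: dgdme apwhp vrukg fzsew luprl dbus avhor qwqvp wdizi bemee fdujj iabel otvs
Hunk 3: at line 5 remove [avhor,qwqvp] add [rutw,fzoej,oor] -> 14 lines: dgdme apwhp vrukg fzsew luprl dbus rutw fzoej oor wdizi bemee fdujj iabel otvs
Hunk 4: at line 5 remove [dbus,rutw,fzoej] add [jvoy,aqen] -> 13 lines: dgdme apwhp vrukg fzsew luprl jvoy aqen oor wdizi bemee fdujj iabel otvs
Hunk 5: at line 6 remove [oor,wdizi] add [mdfx,hbpn] -> 13 lines: dgdme apwhp vrukg fzsew luprl jvoy aqen mdfx hbpn bemee fdujj iabel otvs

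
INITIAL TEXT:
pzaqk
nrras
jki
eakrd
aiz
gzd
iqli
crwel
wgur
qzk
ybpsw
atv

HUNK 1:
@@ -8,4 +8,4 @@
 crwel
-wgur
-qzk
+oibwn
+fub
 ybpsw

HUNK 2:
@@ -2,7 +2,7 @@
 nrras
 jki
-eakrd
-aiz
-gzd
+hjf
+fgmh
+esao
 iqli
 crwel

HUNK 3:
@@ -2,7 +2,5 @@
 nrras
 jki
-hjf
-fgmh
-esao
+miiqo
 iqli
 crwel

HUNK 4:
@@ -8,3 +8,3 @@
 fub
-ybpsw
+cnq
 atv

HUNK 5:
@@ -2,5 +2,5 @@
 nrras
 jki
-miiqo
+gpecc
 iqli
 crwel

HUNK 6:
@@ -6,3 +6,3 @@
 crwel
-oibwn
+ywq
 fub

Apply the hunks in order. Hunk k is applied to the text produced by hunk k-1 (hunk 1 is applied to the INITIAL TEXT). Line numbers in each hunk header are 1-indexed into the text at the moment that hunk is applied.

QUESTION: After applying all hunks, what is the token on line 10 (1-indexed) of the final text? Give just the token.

Answer: atv

Derivation:
Hunk 1: at line 8 remove [wgur,qzk] add [oibwn,fub] -> 12 lines: pzaqk nrras jki eakrd aiz gzd iqli crwel oibwn fub ybpsw atv
Hunk 2: at line 2 remove [eakrd,aiz,gzd] add [hjf,fgmh,esao] -> 12 lines: pzaqk nrras jki hjf fgmh esao iqli crwel oibwn fub ybpsw atv
Hunk 3: at line 2 remove [hjf,fgmh,esao] add [miiqo] -> 10 lines: pzaqk nrras jki miiqo iqli crwel oibwn fub ybpsw atv
Hunk 4: at line 8 remove [ybpsw] add [cnq] -> 10 lines: pzaqk nrras jki miiqo iqli crwel oibwn fub cnq atv
Hunk 5: at line 2 remove [miiqo] add [gpecc] -> 10 lines: pzaqk nrras jki gpecc iqli crwel oibwn fub cnq atv
Hunk 6: at line 6 remove [oibwn] add [ywq] -> 10 lines: pzaqk nrras jki gpecc iqli crwel ywq fub cnq atv
Final line 10: atv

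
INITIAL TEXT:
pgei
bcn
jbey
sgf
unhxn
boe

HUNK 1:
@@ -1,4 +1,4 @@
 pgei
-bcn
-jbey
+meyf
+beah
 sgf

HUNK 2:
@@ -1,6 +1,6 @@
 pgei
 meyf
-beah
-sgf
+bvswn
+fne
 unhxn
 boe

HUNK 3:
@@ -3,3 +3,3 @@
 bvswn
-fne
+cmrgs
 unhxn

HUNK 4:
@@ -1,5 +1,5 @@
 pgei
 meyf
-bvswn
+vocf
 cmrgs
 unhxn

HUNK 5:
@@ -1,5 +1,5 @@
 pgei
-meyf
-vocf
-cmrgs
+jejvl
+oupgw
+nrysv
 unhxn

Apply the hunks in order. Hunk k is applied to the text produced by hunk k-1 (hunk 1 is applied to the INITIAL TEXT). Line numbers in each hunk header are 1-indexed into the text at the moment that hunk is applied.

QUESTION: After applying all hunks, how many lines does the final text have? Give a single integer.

Hunk 1: at line 1 remove [bcn,jbey] add [meyf,beah] -> 6 lines: pgei meyf beah sgf unhxn boe
Hunk 2: at line 1 remove [beah,sgf] add [bvswn,fne] -> 6 lines: pgei meyf bvswn fne unhxn boe
Hunk 3: at line 3 remove [fne] add [cmrgs] -> 6 lines: pgei meyf bvswn cmrgs unhxn boe
Hunk 4: at line 1 remove [bvswn] add [vocf] -> 6 lines: pgei meyf vocf cmrgs unhxn boe
Hunk 5: at line 1 remove [meyf,vocf,cmrgs] add [jejvl,oupgw,nrysv] -> 6 lines: pgei jejvl oupgw nrysv unhxn boe
Final line count: 6

Answer: 6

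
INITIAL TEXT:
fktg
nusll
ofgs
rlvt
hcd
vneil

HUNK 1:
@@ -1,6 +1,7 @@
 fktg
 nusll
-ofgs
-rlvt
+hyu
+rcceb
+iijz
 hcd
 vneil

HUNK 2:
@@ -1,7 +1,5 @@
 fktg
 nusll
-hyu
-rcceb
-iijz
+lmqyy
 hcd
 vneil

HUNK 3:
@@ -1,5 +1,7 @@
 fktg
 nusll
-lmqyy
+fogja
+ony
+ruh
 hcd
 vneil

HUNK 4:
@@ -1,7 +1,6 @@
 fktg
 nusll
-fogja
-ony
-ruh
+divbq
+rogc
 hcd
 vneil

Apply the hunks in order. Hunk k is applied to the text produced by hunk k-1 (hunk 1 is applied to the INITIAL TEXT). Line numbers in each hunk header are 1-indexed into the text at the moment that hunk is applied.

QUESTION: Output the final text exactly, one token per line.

Answer: fktg
nusll
divbq
rogc
hcd
vneil

Derivation:
Hunk 1: at line 1 remove [ofgs,rlvt] add [hyu,rcceb,iijz] -> 7 lines: fktg nusll hyu rcceb iijz hcd vneil
Hunk 2: at line 1 remove [hyu,rcceb,iijz] add [lmqyy] -> 5 lines: fktg nusll lmqyy hcd vneil
Hunk 3: at line 1 remove [lmqyy] add [fogja,ony,ruh] -> 7 lines: fktg nusll fogja ony ruh hcd vneil
Hunk 4: at line 1 remove [fogja,ony,ruh] add [divbq,rogc] -> 6 lines: fktg nusll divbq rogc hcd vneil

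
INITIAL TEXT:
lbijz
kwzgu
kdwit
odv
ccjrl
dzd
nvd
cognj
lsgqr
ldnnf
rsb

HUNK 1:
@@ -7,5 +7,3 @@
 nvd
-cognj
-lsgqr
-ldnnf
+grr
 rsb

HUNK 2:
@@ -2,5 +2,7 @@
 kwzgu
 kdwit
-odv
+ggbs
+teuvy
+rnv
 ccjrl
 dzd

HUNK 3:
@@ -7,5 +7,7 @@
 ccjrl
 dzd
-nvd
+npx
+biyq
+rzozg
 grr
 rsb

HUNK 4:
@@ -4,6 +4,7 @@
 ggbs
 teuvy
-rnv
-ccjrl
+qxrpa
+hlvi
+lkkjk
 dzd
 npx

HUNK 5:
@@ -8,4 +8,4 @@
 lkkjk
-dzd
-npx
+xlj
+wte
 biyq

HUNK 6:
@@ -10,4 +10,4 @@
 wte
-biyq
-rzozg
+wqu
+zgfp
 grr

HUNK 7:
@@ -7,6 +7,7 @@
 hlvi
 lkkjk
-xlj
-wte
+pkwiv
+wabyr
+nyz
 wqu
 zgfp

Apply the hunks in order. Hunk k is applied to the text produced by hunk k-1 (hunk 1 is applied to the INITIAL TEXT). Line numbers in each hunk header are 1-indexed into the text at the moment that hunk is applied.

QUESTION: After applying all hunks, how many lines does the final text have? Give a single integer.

Hunk 1: at line 7 remove [cognj,lsgqr,ldnnf] add [grr] -> 9 lines: lbijz kwzgu kdwit odv ccjrl dzd nvd grr rsb
Hunk 2: at line 2 remove [odv] add [ggbs,teuvy,rnv] -> 11 lines: lbijz kwzgu kdwit ggbs teuvy rnv ccjrl dzd nvd grr rsb
Hunk 3: at line 7 remove [nvd] add [npx,biyq,rzozg] -> 13 lines: lbijz kwzgu kdwit ggbs teuvy rnv ccjrl dzd npx biyq rzozg grr rsb
Hunk 4: at line 4 remove [rnv,ccjrl] add [qxrpa,hlvi,lkkjk] -> 14 lines: lbijz kwzgu kdwit ggbs teuvy qxrpa hlvi lkkjk dzd npx biyq rzozg grr rsb
Hunk 5: at line 8 remove [dzd,npx] add [xlj,wte] -> 14 lines: lbijz kwzgu kdwit ggbs teuvy qxrpa hlvi lkkjk xlj wte biyq rzozg grr rsb
Hunk 6: at line 10 remove [biyq,rzozg] add [wqu,zgfp] -> 14 lines: lbijz kwzgu kdwit ggbs teuvy qxrpa hlvi lkkjk xlj wte wqu zgfp grr rsb
Hunk 7: at line 7 remove [xlj,wte] add [pkwiv,wabyr,nyz] -> 15 lines: lbijz kwzgu kdwit ggbs teuvy qxrpa hlvi lkkjk pkwiv wabyr nyz wqu zgfp grr rsb
Final line count: 15

Answer: 15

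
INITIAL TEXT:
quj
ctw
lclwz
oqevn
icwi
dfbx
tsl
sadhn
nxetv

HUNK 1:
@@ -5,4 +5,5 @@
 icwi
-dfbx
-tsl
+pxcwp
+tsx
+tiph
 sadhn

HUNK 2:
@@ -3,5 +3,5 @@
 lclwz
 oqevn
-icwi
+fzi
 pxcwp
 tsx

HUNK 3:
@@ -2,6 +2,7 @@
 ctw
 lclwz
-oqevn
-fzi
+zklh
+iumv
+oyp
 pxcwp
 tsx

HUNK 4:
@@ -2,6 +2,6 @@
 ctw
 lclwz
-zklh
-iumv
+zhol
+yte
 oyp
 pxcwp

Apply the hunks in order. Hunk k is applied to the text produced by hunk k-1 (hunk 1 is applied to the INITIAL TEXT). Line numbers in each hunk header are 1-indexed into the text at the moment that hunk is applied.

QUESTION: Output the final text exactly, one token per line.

Answer: quj
ctw
lclwz
zhol
yte
oyp
pxcwp
tsx
tiph
sadhn
nxetv

Derivation:
Hunk 1: at line 5 remove [dfbx,tsl] add [pxcwp,tsx,tiph] -> 10 lines: quj ctw lclwz oqevn icwi pxcwp tsx tiph sadhn nxetv
Hunk 2: at line 3 remove [icwi] add [fzi] -> 10 lines: quj ctw lclwz oqevn fzi pxcwp tsx tiph sadhn nxetv
Hunk 3: at line 2 remove [oqevn,fzi] add [zklh,iumv,oyp] -> 11 lines: quj ctw lclwz zklh iumv oyp pxcwp tsx tiph sadhn nxetv
Hunk 4: at line 2 remove [zklh,iumv] add [zhol,yte] -> 11 lines: quj ctw lclwz zhol yte oyp pxcwp tsx tiph sadhn nxetv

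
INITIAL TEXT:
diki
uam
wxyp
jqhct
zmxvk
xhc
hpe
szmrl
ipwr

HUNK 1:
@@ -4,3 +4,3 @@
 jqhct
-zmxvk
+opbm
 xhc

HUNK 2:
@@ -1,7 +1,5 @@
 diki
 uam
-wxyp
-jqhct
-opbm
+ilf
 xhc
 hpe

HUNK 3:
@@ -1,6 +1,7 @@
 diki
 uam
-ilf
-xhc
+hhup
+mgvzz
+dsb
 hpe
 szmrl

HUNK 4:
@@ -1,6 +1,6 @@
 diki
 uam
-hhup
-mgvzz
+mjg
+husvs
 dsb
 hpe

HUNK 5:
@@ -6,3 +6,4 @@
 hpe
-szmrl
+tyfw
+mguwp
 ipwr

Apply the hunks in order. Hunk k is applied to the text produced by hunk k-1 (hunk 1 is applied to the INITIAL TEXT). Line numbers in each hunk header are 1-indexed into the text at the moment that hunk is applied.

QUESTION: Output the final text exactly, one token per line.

Answer: diki
uam
mjg
husvs
dsb
hpe
tyfw
mguwp
ipwr

Derivation:
Hunk 1: at line 4 remove [zmxvk] add [opbm] -> 9 lines: diki uam wxyp jqhct opbm xhc hpe szmrl ipwr
Hunk 2: at line 1 remove [wxyp,jqhct,opbm] add [ilf] -> 7 lines: diki uam ilf xhc hpe szmrl ipwr
Hunk 3: at line 1 remove [ilf,xhc] add [hhup,mgvzz,dsb] -> 8 lines: diki uam hhup mgvzz dsb hpe szmrl ipwr
Hunk 4: at line 1 remove [hhup,mgvzz] add [mjg,husvs] -> 8 lines: diki uam mjg husvs dsb hpe szmrl ipwr
Hunk 5: at line 6 remove [szmrl] add [tyfw,mguwp] -> 9 lines: diki uam mjg husvs dsb hpe tyfw mguwp ipwr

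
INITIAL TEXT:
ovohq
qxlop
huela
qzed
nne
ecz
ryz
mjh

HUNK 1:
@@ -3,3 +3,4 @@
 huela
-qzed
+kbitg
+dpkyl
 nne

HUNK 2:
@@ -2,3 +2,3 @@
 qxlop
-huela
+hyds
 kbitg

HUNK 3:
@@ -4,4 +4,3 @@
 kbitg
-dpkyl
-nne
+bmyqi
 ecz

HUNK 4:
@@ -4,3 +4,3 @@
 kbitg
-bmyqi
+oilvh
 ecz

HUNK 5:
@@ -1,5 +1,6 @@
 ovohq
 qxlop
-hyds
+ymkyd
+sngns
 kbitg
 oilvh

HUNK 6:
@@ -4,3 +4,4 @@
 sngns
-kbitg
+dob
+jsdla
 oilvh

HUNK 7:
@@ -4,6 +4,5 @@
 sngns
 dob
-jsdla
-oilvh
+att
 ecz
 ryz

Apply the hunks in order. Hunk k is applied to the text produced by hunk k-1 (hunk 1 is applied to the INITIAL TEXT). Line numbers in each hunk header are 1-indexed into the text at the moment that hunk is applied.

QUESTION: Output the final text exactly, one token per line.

Answer: ovohq
qxlop
ymkyd
sngns
dob
att
ecz
ryz
mjh

Derivation:
Hunk 1: at line 3 remove [qzed] add [kbitg,dpkyl] -> 9 lines: ovohq qxlop huela kbitg dpkyl nne ecz ryz mjh
Hunk 2: at line 2 remove [huela] add [hyds] -> 9 lines: ovohq qxlop hyds kbitg dpkyl nne ecz ryz mjh
Hunk 3: at line 4 remove [dpkyl,nne] add [bmyqi] -> 8 lines: ovohq qxlop hyds kbitg bmyqi ecz ryz mjh
Hunk 4: at line 4 remove [bmyqi] add [oilvh] -> 8 lines: ovohq qxlop hyds kbitg oilvh ecz ryz mjh
Hunk 5: at line 1 remove [hyds] add [ymkyd,sngns] -> 9 lines: ovohq qxlop ymkyd sngns kbitg oilvh ecz ryz mjh
Hunk 6: at line 4 remove [kbitg] add [dob,jsdla] -> 10 lines: ovohq qxlop ymkyd sngns dob jsdla oilvh ecz ryz mjh
Hunk 7: at line 4 remove [jsdla,oilvh] add [att] -> 9 lines: ovohq qxlop ymkyd sngns dob att ecz ryz mjh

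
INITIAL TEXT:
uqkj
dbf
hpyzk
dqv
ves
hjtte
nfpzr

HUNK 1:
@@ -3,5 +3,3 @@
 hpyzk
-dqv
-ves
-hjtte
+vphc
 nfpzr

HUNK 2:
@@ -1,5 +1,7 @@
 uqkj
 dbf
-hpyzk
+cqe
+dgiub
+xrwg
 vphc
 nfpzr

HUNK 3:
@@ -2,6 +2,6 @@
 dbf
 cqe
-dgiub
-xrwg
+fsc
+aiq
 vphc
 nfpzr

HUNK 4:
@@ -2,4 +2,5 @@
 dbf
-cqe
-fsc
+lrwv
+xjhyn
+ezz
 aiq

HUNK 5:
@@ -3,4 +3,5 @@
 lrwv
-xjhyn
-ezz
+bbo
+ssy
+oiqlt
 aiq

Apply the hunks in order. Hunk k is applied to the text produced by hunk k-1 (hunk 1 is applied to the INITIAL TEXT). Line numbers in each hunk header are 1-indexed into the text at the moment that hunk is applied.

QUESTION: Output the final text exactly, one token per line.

Answer: uqkj
dbf
lrwv
bbo
ssy
oiqlt
aiq
vphc
nfpzr

Derivation:
Hunk 1: at line 3 remove [dqv,ves,hjtte] add [vphc] -> 5 lines: uqkj dbf hpyzk vphc nfpzr
Hunk 2: at line 1 remove [hpyzk] add [cqe,dgiub,xrwg] -> 7 lines: uqkj dbf cqe dgiub xrwg vphc nfpzr
Hunk 3: at line 2 remove [dgiub,xrwg] add [fsc,aiq] -> 7 lines: uqkj dbf cqe fsc aiq vphc nfpzr
Hunk 4: at line 2 remove [cqe,fsc] add [lrwv,xjhyn,ezz] -> 8 lines: uqkj dbf lrwv xjhyn ezz aiq vphc nfpzr
Hunk 5: at line 3 remove [xjhyn,ezz] add [bbo,ssy,oiqlt] -> 9 lines: uqkj dbf lrwv bbo ssy oiqlt aiq vphc nfpzr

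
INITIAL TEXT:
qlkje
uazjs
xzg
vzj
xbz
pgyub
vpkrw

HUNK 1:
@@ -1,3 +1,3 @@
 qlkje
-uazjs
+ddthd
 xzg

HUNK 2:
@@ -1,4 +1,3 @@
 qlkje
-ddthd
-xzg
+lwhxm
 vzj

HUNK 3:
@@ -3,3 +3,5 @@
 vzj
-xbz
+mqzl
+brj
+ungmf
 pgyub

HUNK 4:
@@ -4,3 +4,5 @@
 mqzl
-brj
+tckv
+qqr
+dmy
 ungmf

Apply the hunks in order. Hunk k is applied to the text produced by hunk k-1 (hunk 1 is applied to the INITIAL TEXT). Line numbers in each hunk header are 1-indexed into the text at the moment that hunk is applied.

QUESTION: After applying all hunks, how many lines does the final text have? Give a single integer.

Answer: 10

Derivation:
Hunk 1: at line 1 remove [uazjs] add [ddthd] -> 7 lines: qlkje ddthd xzg vzj xbz pgyub vpkrw
Hunk 2: at line 1 remove [ddthd,xzg] add [lwhxm] -> 6 lines: qlkje lwhxm vzj xbz pgyub vpkrw
Hunk 3: at line 3 remove [xbz] add [mqzl,brj,ungmf] -> 8 lines: qlkje lwhxm vzj mqzl brj ungmf pgyub vpkrw
Hunk 4: at line 4 remove [brj] add [tckv,qqr,dmy] -> 10 lines: qlkje lwhxm vzj mqzl tckv qqr dmy ungmf pgyub vpkrw
Final line count: 10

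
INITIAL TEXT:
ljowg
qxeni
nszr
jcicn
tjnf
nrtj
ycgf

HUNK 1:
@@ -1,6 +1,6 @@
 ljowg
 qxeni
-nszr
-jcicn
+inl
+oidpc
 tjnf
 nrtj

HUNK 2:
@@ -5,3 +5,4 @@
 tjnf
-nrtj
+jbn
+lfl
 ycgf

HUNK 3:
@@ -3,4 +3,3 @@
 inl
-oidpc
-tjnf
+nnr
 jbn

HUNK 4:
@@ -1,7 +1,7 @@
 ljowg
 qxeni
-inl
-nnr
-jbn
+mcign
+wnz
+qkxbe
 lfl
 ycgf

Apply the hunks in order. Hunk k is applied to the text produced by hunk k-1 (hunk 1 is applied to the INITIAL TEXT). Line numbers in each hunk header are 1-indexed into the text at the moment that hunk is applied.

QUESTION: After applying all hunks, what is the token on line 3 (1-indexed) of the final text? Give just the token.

Hunk 1: at line 1 remove [nszr,jcicn] add [inl,oidpc] -> 7 lines: ljowg qxeni inl oidpc tjnf nrtj ycgf
Hunk 2: at line 5 remove [nrtj] add [jbn,lfl] -> 8 lines: ljowg qxeni inl oidpc tjnf jbn lfl ycgf
Hunk 3: at line 3 remove [oidpc,tjnf] add [nnr] -> 7 lines: ljowg qxeni inl nnr jbn lfl ycgf
Hunk 4: at line 1 remove [inl,nnr,jbn] add [mcign,wnz,qkxbe] -> 7 lines: ljowg qxeni mcign wnz qkxbe lfl ycgf
Final line 3: mcign

Answer: mcign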